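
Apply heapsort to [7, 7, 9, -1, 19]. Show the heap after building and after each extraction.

Build heap: [19, 7, 9, -1, 7]
Extract 19: [9, 7, 7, -1, 19]
Extract 9: [7, -1, 7, 9, 19]
Extract 7: [7, -1, 7, 9, 19]
Extract 7: [-1, 7, 7, 9, 19]


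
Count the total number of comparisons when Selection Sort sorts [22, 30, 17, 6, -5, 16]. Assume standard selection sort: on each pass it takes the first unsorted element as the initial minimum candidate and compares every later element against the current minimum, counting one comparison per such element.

Pass 1: scan indices 1..5 for the minimum = 5 comparison(s); min is -5, place at index 0 -> [-5, 30, 17, 6, 22, 16]
Pass 2: scan indices 2..5 for the minimum = 4 comparison(s); min is 6, place at index 1 -> [-5, 6, 17, 30, 22, 16]
Pass 3: scan indices 3..5 for the minimum = 3 comparison(s); min is 16, place at index 2 -> [-5, 6, 16, 30, 22, 17]
Pass 4: scan indices 4..5 for the minimum = 2 comparison(s); min is 17, place at index 3 -> [-5, 6, 16, 17, 22, 30]
Pass 5: scan indices 5..5 for the minimum = 1 comparison(s); min is 22, place at index 4 -> [-5, 6, 16, 17, 22, 30]
Selection sort always scans the whole unsorted suffix, so the count is (n-1) + (n-2) + ... + 1 = n(n-1)/2 = 6*5/2 = 15 regardless of the input order.
Total comparisons: 5 + 4 + 3 + 2 + 1 = 15


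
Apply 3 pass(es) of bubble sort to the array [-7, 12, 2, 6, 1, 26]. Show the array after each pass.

After pass 1: [-7, 2, 6, 1, 12, 26] (3 swaps)
After pass 2: [-7, 2, 1, 6, 12, 26] (1 swaps)
After pass 3: [-7, 1, 2, 6, 12, 26] (1 swaps)
Total swaps: 5


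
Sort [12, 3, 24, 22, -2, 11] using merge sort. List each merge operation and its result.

Divide and conquer:
  Merge [3] + [24] -> [3, 24]
  Merge [12] + [3, 24] -> [3, 12, 24]
  Merge [-2] + [11] -> [-2, 11]
  Merge [22] + [-2, 11] -> [-2, 11, 22]
  Merge [3, 12, 24] + [-2, 11, 22] -> [-2, 3, 11, 12, 22, 24]


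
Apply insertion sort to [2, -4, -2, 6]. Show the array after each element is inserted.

First element 2 is already 'sorted'
Insert -4: shifted 1 elements -> [-4, 2, -2, 6]
Insert -2: shifted 1 elements -> [-4, -2, 2, 6]
Insert 6: shifted 0 elements -> [-4, -2, 2, 6]


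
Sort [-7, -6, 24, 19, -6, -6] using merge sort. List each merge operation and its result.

Divide and conquer:
  Merge [-6] + [24] -> [-6, 24]
  Merge [-7] + [-6, 24] -> [-7, -6, 24]
  Merge [-6] + [-6] -> [-6, -6]
  Merge [19] + [-6, -6] -> [-6, -6, 19]
  Merge [-7, -6, 24] + [-6, -6, 19] -> [-7, -6, -6, -6, 19, 24]


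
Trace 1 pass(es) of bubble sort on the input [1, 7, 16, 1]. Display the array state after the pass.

After pass 1: [1, 7, 1, 16] (1 swaps)
Total swaps: 1


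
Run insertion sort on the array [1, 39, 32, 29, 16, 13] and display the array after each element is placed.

First element 1 is already 'sorted'
Insert 39: shifted 0 elements -> [1, 39, 32, 29, 16, 13]
Insert 32: shifted 1 elements -> [1, 32, 39, 29, 16, 13]
Insert 29: shifted 2 elements -> [1, 29, 32, 39, 16, 13]
Insert 16: shifted 3 elements -> [1, 16, 29, 32, 39, 13]
Insert 13: shifted 4 elements -> [1, 13, 16, 29, 32, 39]


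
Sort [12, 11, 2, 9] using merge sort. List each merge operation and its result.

Divide and conquer:
  Merge [12] + [11] -> [11, 12]
  Merge [2] + [9] -> [2, 9]
  Merge [11, 12] + [2, 9] -> [2, 9, 11, 12]


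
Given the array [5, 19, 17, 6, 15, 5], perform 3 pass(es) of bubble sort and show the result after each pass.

After pass 1: [5, 17, 6, 15, 5, 19] (4 swaps)
After pass 2: [5, 6, 15, 5, 17, 19] (3 swaps)
After pass 3: [5, 6, 5, 15, 17, 19] (1 swaps)
Total swaps: 8


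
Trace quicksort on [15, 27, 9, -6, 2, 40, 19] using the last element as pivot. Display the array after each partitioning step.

Partition 1: pivot=19 at index 4 -> [15, 9, -6, 2, 19, 40, 27]
Partition 2: pivot=2 at index 1 -> [-6, 2, 15, 9, 19, 40, 27]
Partition 3: pivot=9 at index 2 -> [-6, 2, 9, 15, 19, 40, 27]
Partition 4: pivot=27 at index 5 -> [-6, 2, 9, 15, 19, 27, 40]


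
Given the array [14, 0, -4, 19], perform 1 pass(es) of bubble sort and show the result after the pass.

After pass 1: [0, -4, 14, 19] (2 swaps)
Total swaps: 2


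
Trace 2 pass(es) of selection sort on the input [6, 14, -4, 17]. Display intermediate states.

Pass 1: Select minimum -4 at index 2, swap -> [-4, 14, 6, 17]
Pass 2: Select minimum 6 at index 2, swap -> [-4, 6, 14, 17]


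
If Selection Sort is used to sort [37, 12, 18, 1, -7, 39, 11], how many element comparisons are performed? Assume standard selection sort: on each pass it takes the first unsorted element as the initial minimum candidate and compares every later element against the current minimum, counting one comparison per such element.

Pass 1: scan indices 1..6 for the minimum = 6 comparison(s); min is -7, place at index 0 -> [-7, 12, 18, 1, 37, 39, 11]
Pass 2: scan indices 2..6 for the minimum = 5 comparison(s); min is 1, place at index 1 -> [-7, 1, 18, 12, 37, 39, 11]
Pass 3: scan indices 3..6 for the minimum = 4 comparison(s); min is 11, place at index 2 -> [-7, 1, 11, 12, 37, 39, 18]
Pass 4: scan indices 4..6 for the minimum = 3 comparison(s); min is 12, place at index 3 -> [-7, 1, 11, 12, 37, 39, 18]
Pass 5: scan indices 5..6 for the minimum = 2 comparison(s); min is 18, place at index 4 -> [-7, 1, 11, 12, 18, 39, 37]
Pass 6: scan indices 6..6 for the minimum = 1 comparison(s); min is 37, place at index 5 -> [-7, 1, 11, 12, 18, 37, 39]
Selection sort always scans the whole unsorted suffix, so the count is (n-1) + (n-2) + ... + 1 = n(n-1)/2 = 7*6/2 = 21 regardless of the input order.
Total comparisons: 6 + 5 + 4 + 3 + 2 + 1 = 21


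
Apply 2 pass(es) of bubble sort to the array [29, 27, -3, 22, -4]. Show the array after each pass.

After pass 1: [27, -3, 22, -4, 29] (4 swaps)
After pass 2: [-3, 22, -4, 27, 29] (3 swaps)
Total swaps: 7


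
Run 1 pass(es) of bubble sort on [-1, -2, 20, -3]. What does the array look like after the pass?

After pass 1: [-2, -1, -3, 20] (2 swaps)
Total swaps: 2


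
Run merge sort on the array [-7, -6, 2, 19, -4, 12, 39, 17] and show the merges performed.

Divide and conquer:
  Merge [-7] + [-6] -> [-7, -6]
  Merge [2] + [19] -> [2, 19]
  Merge [-7, -6] + [2, 19] -> [-7, -6, 2, 19]
  Merge [-4] + [12] -> [-4, 12]
  Merge [39] + [17] -> [17, 39]
  Merge [-4, 12] + [17, 39] -> [-4, 12, 17, 39]
  Merge [-7, -6, 2, 19] + [-4, 12, 17, 39] -> [-7, -6, -4, 2, 12, 17, 19, 39]


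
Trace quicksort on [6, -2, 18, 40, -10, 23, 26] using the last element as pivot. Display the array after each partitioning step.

Partition 1: pivot=26 at index 5 -> [6, -2, 18, -10, 23, 26, 40]
Partition 2: pivot=23 at index 4 -> [6, -2, 18, -10, 23, 26, 40]
Partition 3: pivot=-10 at index 0 -> [-10, -2, 18, 6, 23, 26, 40]
Partition 4: pivot=6 at index 2 -> [-10, -2, 6, 18, 23, 26, 40]


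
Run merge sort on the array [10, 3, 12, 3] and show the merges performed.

Divide and conquer:
  Merge [10] + [3] -> [3, 10]
  Merge [12] + [3] -> [3, 12]
  Merge [3, 10] + [3, 12] -> [3, 3, 10, 12]


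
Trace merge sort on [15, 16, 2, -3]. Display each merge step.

Divide and conquer:
  Merge [15] + [16] -> [15, 16]
  Merge [2] + [-3] -> [-3, 2]
  Merge [15, 16] + [-3, 2] -> [-3, 2, 15, 16]


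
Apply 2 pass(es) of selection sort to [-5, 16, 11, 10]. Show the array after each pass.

Pass 1: Select minimum -5 at index 0, swap -> [-5, 16, 11, 10]
Pass 2: Select minimum 10 at index 3, swap -> [-5, 10, 11, 16]


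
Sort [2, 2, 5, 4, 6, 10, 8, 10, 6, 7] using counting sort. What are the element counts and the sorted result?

Count array: [0, 0, 2, 0, 1, 1, 2, 1, 1, 0, 2]
(count[i] = number of elements equal to i)
Cumulative count: [0, 0, 2, 2, 3, 4, 6, 7, 8, 8, 10]
Sorted: [2, 2, 4, 5, 6, 6, 7, 8, 10, 10]


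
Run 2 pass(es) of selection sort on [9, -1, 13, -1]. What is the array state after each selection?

Pass 1: Select minimum -1 at index 1, swap -> [-1, 9, 13, -1]
Pass 2: Select minimum -1 at index 3, swap -> [-1, -1, 13, 9]


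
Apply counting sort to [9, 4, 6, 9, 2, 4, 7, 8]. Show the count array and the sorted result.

Count array: [0, 0, 1, 0, 2, 0, 1, 1, 1, 2]
(count[i] = number of elements equal to i)
Cumulative count: [0, 0, 1, 1, 3, 3, 4, 5, 6, 8]
Sorted: [2, 4, 4, 6, 7, 8, 9, 9]


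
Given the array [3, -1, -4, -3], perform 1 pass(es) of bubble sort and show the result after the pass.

After pass 1: [-1, -4, -3, 3] (3 swaps)
Total swaps: 3


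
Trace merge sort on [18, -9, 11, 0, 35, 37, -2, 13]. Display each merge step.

Divide and conquer:
  Merge [18] + [-9] -> [-9, 18]
  Merge [11] + [0] -> [0, 11]
  Merge [-9, 18] + [0, 11] -> [-9, 0, 11, 18]
  Merge [35] + [37] -> [35, 37]
  Merge [-2] + [13] -> [-2, 13]
  Merge [35, 37] + [-2, 13] -> [-2, 13, 35, 37]
  Merge [-9, 0, 11, 18] + [-2, 13, 35, 37] -> [-9, -2, 0, 11, 13, 18, 35, 37]


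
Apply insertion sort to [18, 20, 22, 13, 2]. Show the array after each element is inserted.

First element 18 is already 'sorted'
Insert 20: shifted 0 elements -> [18, 20, 22, 13, 2]
Insert 22: shifted 0 elements -> [18, 20, 22, 13, 2]
Insert 13: shifted 3 elements -> [13, 18, 20, 22, 2]
Insert 2: shifted 4 elements -> [2, 13, 18, 20, 22]


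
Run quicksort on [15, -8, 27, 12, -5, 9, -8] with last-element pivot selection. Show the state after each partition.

Partition 1: pivot=-8 at index 1 -> [-8, -8, 27, 12, -5, 9, 15]
Partition 2: pivot=15 at index 5 -> [-8, -8, 12, -5, 9, 15, 27]
Partition 3: pivot=9 at index 3 -> [-8, -8, -5, 9, 12, 15, 27]


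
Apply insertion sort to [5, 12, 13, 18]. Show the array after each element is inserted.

First element 5 is already 'sorted'
Insert 12: shifted 0 elements -> [5, 12, 13, 18]
Insert 13: shifted 0 elements -> [5, 12, 13, 18]
Insert 18: shifted 0 elements -> [5, 12, 13, 18]


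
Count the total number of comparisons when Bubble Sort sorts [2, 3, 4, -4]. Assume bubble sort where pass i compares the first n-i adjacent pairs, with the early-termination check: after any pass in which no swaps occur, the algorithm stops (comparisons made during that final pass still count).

Pass 1: compare adjacent pairs (0,1)..(2,3) = 3 comparison(s), 1 swap(s) -> [2, 3, -4, 4]
Pass 2: compare adjacent pairs (0,1)..(1,2) = 2 comparison(s), 1 swap(s) -> [2, -4, 3, 4]
Pass 3: compare adjacent pairs (0,1)..(0,1) = 1 comparison(s), 1 swap(s) -> [-4, 2, 3, 4]
Every pass made at least one swap, so all n-1 passes run.
Total comparisons: 3 + 2 + 1 = 6


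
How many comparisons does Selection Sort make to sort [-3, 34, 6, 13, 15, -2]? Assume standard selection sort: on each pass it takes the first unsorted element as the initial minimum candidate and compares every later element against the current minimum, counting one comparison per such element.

Pass 1: scan indices 1..5 for the minimum = 5 comparison(s); min is -3, place at index 0 -> [-3, 34, 6, 13, 15, -2]
Pass 2: scan indices 2..5 for the minimum = 4 comparison(s); min is -2, place at index 1 -> [-3, -2, 6, 13, 15, 34]
Pass 3: scan indices 3..5 for the minimum = 3 comparison(s); min is 6, place at index 2 -> [-3, -2, 6, 13, 15, 34]
Pass 4: scan indices 4..5 for the minimum = 2 comparison(s); min is 13, place at index 3 -> [-3, -2, 6, 13, 15, 34]
Pass 5: scan indices 5..5 for the minimum = 1 comparison(s); min is 15, place at index 4 -> [-3, -2, 6, 13, 15, 34]
Selection sort always scans the whole unsorted suffix, so the count is (n-1) + (n-2) + ... + 1 = n(n-1)/2 = 6*5/2 = 15 regardless of the input order.
Total comparisons: 5 + 4 + 3 + 2 + 1 = 15


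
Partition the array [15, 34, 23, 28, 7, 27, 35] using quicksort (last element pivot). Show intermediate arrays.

Partition 1: pivot=35 at index 6 -> [15, 34, 23, 28, 7, 27, 35]
Partition 2: pivot=27 at index 3 -> [15, 23, 7, 27, 34, 28, 35]
Partition 3: pivot=7 at index 0 -> [7, 23, 15, 27, 34, 28, 35]
Partition 4: pivot=15 at index 1 -> [7, 15, 23, 27, 34, 28, 35]
Partition 5: pivot=28 at index 4 -> [7, 15, 23, 27, 28, 34, 35]


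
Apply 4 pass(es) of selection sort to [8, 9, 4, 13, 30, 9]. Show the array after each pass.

Pass 1: Select minimum 4 at index 2, swap -> [4, 9, 8, 13, 30, 9]
Pass 2: Select minimum 8 at index 2, swap -> [4, 8, 9, 13, 30, 9]
Pass 3: Select minimum 9 at index 2, swap -> [4, 8, 9, 13, 30, 9]
Pass 4: Select minimum 9 at index 5, swap -> [4, 8, 9, 9, 30, 13]


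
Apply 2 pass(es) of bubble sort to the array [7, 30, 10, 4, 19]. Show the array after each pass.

After pass 1: [7, 10, 4, 19, 30] (3 swaps)
After pass 2: [7, 4, 10, 19, 30] (1 swaps)
Total swaps: 4


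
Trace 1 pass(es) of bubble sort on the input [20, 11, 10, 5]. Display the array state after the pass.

After pass 1: [11, 10, 5, 20] (3 swaps)
Total swaps: 3


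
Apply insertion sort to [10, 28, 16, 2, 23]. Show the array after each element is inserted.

First element 10 is already 'sorted'
Insert 28: shifted 0 elements -> [10, 28, 16, 2, 23]
Insert 16: shifted 1 elements -> [10, 16, 28, 2, 23]
Insert 2: shifted 3 elements -> [2, 10, 16, 28, 23]
Insert 23: shifted 1 elements -> [2, 10, 16, 23, 28]


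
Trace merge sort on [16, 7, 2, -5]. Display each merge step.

Divide and conquer:
  Merge [16] + [7] -> [7, 16]
  Merge [2] + [-5] -> [-5, 2]
  Merge [7, 16] + [-5, 2] -> [-5, 2, 7, 16]


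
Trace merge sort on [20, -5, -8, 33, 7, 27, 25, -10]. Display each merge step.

Divide and conquer:
  Merge [20] + [-5] -> [-5, 20]
  Merge [-8] + [33] -> [-8, 33]
  Merge [-5, 20] + [-8, 33] -> [-8, -5, 20, 33]
  Merge [7] + [27] -> [7, 27]
  Merge [25] + [-10] -> [-10, 25]
  Merge [7, 27] + [-10, 25] -> [-10, 7, 25, 27]
  Merge [-8, -5, 20, 33] + [-10, 7, 25, 27] -> [-10, -8, -5, 7, 20, 25, 27, 33]


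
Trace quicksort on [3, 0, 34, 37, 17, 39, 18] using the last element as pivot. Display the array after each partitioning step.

Partition 1: pivot=18 at index 3 -> [3, 0, 17, 18, 34, 39, 37]
Partition 2: pivot=17 at index 2 -> [3, 0, 17, 18, 34, 39, 37]
Partition 3: pivot=0 at index 0 -> [0, 3, 17, 18, 34, 39, 37]
Partition 4: pivot=37 at index 5 -> [0, 3, 17, 18, 34, 37, 39]


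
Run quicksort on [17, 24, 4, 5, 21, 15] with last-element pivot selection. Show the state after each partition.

Partition 1: pivot=15 at index 2 -> [4, 5, 15, 24, 21, 17]
Partition 2: pivot=5 at index 1 -> [4, 5, 15, 24, 21, 17]
Partition 3: pivot=17 at index 3 -> [4, 5, 15, 17, 21, 24]
Partition 4: pivot=24 at index 5 -> [4, 5, 15, 17, 21, 24]


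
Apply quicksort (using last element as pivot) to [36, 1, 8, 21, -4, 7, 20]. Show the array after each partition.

Partition 1: pivot=20 at index 4 -> [1, 8, -4, 7, 20, 21, 36]
Partition 2: pivot=7 at index 2 -> [1, -4, 7, 8, 20, 21, 36]
Partition 3: pivot=-4 at index 0 -> [-4, 1, 7, 8, 20, 21, 36]
Partition 4: pivot=36 at index 6 -> [-4, 1, 7, 8, 20, 21, 36]


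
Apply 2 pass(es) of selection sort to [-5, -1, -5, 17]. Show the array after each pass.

Pass 1: Select minimum -5 at index 0, swap -> [-5, -1, -5, 17]
Pass 2: Select minimum -5 at index 2, swap -> [-5, -5, -1, 17]


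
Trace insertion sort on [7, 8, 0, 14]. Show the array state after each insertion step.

First element 7 is already 'sorted'
Insert 8: shifted 0 elements -> [7, 8, 0, 14]
Insert 0: shifted 2 elements -> [0, 7, 8, 14]
Insert 14: shifted 0 elements -> [0, 7, 8, 14]


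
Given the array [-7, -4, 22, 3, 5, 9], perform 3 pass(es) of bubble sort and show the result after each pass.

After pass 1: [-7, -4, 3, 5, 9, 22] (3 swaps)
After pass 2: [-7, -4, 3, 5, 9, 22] (0 swaps)
After pass 3: [-7, -4, 3, 5, 9, 22] (0 swaps)
Total swaps: 3


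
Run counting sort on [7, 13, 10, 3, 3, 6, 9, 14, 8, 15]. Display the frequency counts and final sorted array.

Count array: [0, 0, 0, 2, 0, 0, 1, 1, 1, 1, 1, 0, 0, 1, 1, 1]
(count[i] = number of elements equal to i)
Cumulative count: [0, 0, 0, 2, 2, 2, 3, 4, 5, 6, 7, 7, 7, 8, 9, 10]
Sorted: [3, 3, 6, 7, 8, 9, 10, 13, 14, 15]


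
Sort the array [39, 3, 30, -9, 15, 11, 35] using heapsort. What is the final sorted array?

Build heap: [39, 15, 35, -9, 3, 11, 30]
Extract 39: [35, 15, 30, -9, 3, 11, 39]
Extract 35: [30, 15, 11, -9, 3, 35, 39]
Extract 30: [15, 3, 11, -9, 30, 35, 39]
Extract 15: [11, 3, -9, 15, 30, 35, 39]
Extract 11: [3, -9, 11, 15, 30, 35, 39]
Extract 3: [-9, 3, 11, 15, 30, 35, 39]


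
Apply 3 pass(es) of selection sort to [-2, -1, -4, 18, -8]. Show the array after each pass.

Pass 1: Select minimum -8 at index 4, swap -> [-8, -1, -4, 18, -2]
Pass 2: Select minimum -4 at index 2, swap -> [-8, -4, -1, 18, -2]
Pass 3: Select minimum -2 at index 4, swap -> [-8, -4, -2, 18, -1]


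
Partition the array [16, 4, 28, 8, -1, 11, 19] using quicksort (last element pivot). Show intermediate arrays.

Partition 1: pivot=19 at index 5 -> [16, 4, 8, -1, 11, 19, 28]
Partition 2: pivot=11 at index 3 -> [4, 8, -1, 11, 16, 19, 28]
Partition 3: pivot=-1 at index 0 -> [-1, 8, 4, 11, 16, 19, 28]
Partition 4: pivot=4 at index 1 -> [-1, 4, 8, 11, 16, 19, 28]


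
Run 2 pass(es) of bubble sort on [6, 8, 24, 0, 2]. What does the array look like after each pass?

After pass 1: [6, 8, 0, 2, 24] (2 swaps)
After pass 2: [6, 0, 2, 8, 24] (2 swaps)
Total swaps: 4


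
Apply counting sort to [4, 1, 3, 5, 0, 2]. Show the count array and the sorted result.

Count array: [1, 1, 1, 1, 1, 1]
(count[i] = number of elements equal to i)
Cumulative count: [1, 2, 3, 4, 5, 6]
Sorted: [0, 1, 2, 3, 4, 5]


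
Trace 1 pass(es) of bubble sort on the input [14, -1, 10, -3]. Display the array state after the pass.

After pass 1: [-1, 10, -3, 14] (3 swaps)
Total swaps: 3


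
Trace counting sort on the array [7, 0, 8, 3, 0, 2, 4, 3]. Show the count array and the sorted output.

Count array: [2, 0, 1, 2, 1, 0, 0, 1, 1]
(count[i] = number of elements equal to i)
Cumulative count: [2, 2, 3, 5, 6, 6, 6, 7, 8]
Sorted: [0, 0, 2, 3, 3, 4, 7, 8]


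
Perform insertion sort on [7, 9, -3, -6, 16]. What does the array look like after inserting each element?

First element 7 is already 'sorted'
Insert 9: shifted 0 elements -> [7, 9, -3, -6, 16]
Insert -3: shifted 2 elements -> [-3, 7, 9, -6, 16]
Insert -6: shifted 3 elements -> [-6, -3, 7, 9, 16]
Insert 16: shifted 0 elements -> [-6, -3, 7, 9, 16]


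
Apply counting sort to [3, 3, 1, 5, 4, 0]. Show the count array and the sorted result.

Count array: [1, 1, 0, 2, 1, 1]
(count[i] = number of elements equal to i)
Cumulative count: [1, 2, 2, 4, 5, 6]
Sorted: [0, 1, 3, 3, 4, 5]


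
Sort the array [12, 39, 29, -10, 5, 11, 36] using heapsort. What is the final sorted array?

Build heap: [39, 12, 36, -10, 5, 11, 29]
Extract 39: [36, 12, 29, -10, 5, 11, 39]
Extract 36: [29, 12, 11, -10, 5, 36, 39]
Extract 29: [12, 5, 11, -10, 29, 36, 39]
Extract 12: [11, 5, -10, 12, 29, 36, 39]
Extract 11: [5, -10, 11, 12, 29, 36, 39]
Extract 5: [-10, 5, 11, 12, 29, 36, 39]


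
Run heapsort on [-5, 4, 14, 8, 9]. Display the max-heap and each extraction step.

Build heap: [14, 9, -5, 8, 4]
Extract 14: [9, 8, -5, 4, 14]
Extract 9: [8, 4, -5, 9, 14]
Extract 8: [4, -5, 8, 9, 14]
Extract 4: [-5, 4, 8, 9, 14]


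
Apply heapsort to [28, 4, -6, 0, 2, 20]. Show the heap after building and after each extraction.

Build heap: [28, 4, 20, 0, 2, -6]
Extract 28: [20, 4, -6, 0, 2, 28]
Extract 20: [4, 2, -6, 0, 20, 28]
Extract 4: [2, 0, -6, 4, 20, 28]
Extract 2: [0, -6, 2, 4, 20, 28]
Extract 0: [-6, 0, 2, 4, 20, 28]


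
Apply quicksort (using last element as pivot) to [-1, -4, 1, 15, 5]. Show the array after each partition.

Partition 1: pivot=5 at index 3 -> [-1, -4, 1, 5, 15]
Partition 2: pivot=1 at index 2 -> [-1, -4, 1, 5, 15]
Partition 3: pivot=-4 at index 0 -> [-4, -1, 1, 5, 15]


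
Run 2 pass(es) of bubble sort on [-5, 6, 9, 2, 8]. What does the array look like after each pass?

After pass 1: [-5, 6, 2, 8, 9] (2 swaps)
After pass 2: [-5, 2, 6, 8, 9] (1 swaps)
Total swaps: 3


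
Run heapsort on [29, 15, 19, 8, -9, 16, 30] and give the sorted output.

Build heap: [30, 15, 29, 8, -9, 16, 19]
Extract 30: [29, 15, 19, 8, -9, 16, 30]
Extract 29: [19, 15, 16, 8, -9, 29, 30]
Extract 19: [16, 15, -9, 8, 19, 29, 30]
Extract 16: [15, 8, -9, 16, 19, 29, 30]
Extract 15: [8, -9, 15, 16, 19, 29, 30]
Extract 8: [-9, 8, 15, 16, 19, 29, 30]


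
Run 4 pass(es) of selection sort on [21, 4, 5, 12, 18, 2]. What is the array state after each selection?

Pass 1: Select minimum 2 at index 5, swap -> [2, 4, 5, 12, 18, 21]
Pass 2: Select minimum 4 at index 1, swap -> [2, 4, 5, 12, 18, 21]
Pass 3: Select minimum 5 at index 2, swap -> [2, 4, 5, 12, 18, 21]
Pass 4: Select minimum 12 at index 3, swap -> [2, 4, 5, 12, 18, 21]


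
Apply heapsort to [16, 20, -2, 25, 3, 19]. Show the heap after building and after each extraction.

Build heap: [25, 20, 19, 16, 3, -2]
Extract 25: [20, 16, 19, -2, 3, 25]
Extract 20: [19, 16, 3, -2, 20, 25]
Extract 19: [16, -2, 3, 19, 20, 25]
Extract 16: [3, -2, 16, 19, 20, 25]
Extract 3: [-2, 3, 16, 19, 20, 25]


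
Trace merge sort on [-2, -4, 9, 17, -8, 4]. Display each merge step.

Divide and conquer:
  Merge [-4] + [9] -> [-4, 9]
  Merge [-2] + [-4, 9] -> [-4, -2, 9]
  Merge [-8] + [4] -> [-8, 4]
  Merge [17] + [-8, 4] -> [-8, 4, 17]
  Merge [-4, -2, 9] + [-8, 4, 17] -> [-8, -4, -2, 4, 9, 17]


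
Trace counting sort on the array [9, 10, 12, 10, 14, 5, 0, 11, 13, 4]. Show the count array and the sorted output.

Count array: [1, 0, 0, 0, 1, 1, 0, 0, 0, 1, 2, 1, 1, 1, 1]
(count[i] = number of elements equal to i)
Cumulative count: [1, 1, 1, 1, 2, 3, 3, 3, 3, 4, 6, 7, 8, 9, 10]
Sorted: [0, 4, 5, 9, 10, 10, 11, 12, 13, 14]


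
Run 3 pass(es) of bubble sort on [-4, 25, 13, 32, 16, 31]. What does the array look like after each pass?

After pass 1: [-4, 13, 25, 16, 31, 32] (3 swaps)
After pass 2: [-4, 13, 16, 25, 31, 32] (1 swaps)
After pass 3: [-4, 13, 16, 25, 31, 32] (0 swaps)
Total swaps: 4


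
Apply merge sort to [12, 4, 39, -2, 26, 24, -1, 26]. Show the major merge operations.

Divide and conquer:
  Merge [12] + [4] -> [4, 12]
  Merge [39] + [-2] -> [-2, 39]
  Merge [4, 12] + [-2, 39] -> [-2, 4, 12, 39]
  Merge [26] + [24] -> [24, 26]
  Merge [-1] + [26] -> [-1, 26]
  Merge [24, 26] + [-1, 26] -> [-1, 24, 26, 26]
  Merge [-2, 4, 12, 39] + [-1, 24, 26, 26] -> [-2, -1, 4, 12, 24, 26, 26, 39]


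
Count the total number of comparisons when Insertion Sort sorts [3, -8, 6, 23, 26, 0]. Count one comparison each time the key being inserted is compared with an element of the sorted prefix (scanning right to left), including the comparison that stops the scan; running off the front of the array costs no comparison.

Insert -8: 3 > -8 (shift), reached front = 1 comparison(s) -> [-8, 3, 6, 23, 26, 0]
Insert 6: 3 <= 6 (stop) = 1 comparison(s) -> [-8, 3, 6, 23, 26, 0]
Insert 23: 6 <= 23 (stop) = 1 comparison(s) -> [-8, 3, 6, 23, 26, 0]
Insert 26: 23 <= 26 (stop) = 1 comparison(s) -> [-8, 3, 6, 23, 26, 0]
Insert 0: 26 > 0 (shift), 23 > 0 (shift), 6 > 0 (shift), 3 > 0 (shift), -8 <= 0 (stop) = 5 comparison(s) -> [-8, 0, 3, 6, 23, 26]
Total comparisons: 1 + 1 + 1 + 1 + 5 = 9


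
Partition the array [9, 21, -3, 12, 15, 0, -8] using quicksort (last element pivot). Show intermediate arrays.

Partition 1: pivot=-8 at index 0 -> [-8, 21, -3, 12, 15, 0, 9]
Partition 2: pivot=9 at index 3 -> [-8, -3, 0, 9, 15, 21, 12]
Partition 3: pivot=0 at index 2 -> [-8, -3, 0, 9, 15, 21, 12]
Partition 4: pivot=12 at index 4 -> [-8, -3, 0, 9, 12, 21, 15]
Partition 5: pivot=15 at index 5 -> [-8, -3, 0, 9, 12, 15, 21]


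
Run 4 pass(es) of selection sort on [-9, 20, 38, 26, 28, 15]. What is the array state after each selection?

Pass 1: Select minimum -9 at index 0, swap -> [-9, 20, 38, 26, 28, 15]
Pass 2: Select minimum 15 at index 5, swap -> [-9, 15, 38, 26, 28, 20]
Pass 3: Select minimum 20 at index 5, swap -> [-9, 15, 20, 26, 28, 38]
Pass 4: Select minimum 26 at index 3, swap -> [-9, 15, 20, 26, 28, 38]


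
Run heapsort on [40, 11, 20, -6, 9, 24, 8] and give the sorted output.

Build heap: [40, 11, 24, -6, 9, 20, 8]
Extract 40: [24, 11, 20, -6, 9, 8, 40]
Extract 24: [20, 11, 8, -6, 9, 24, 40]
Extract 20: [11, 9, 8, -6, 20, 24, 40]
Extract 11: [9, -6, 8, 11, 20, 24, 40]
Extract 9: [8, -6, 9, 11, 20, 24, 40]
Extract 8: [-6, 8, 9, 11, 20, 24, 40]


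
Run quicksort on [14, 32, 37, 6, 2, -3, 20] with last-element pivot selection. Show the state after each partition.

Partition 1: pivot=20 at index 4 -> [14, 6, 2, -3, 20, 32, 37]
Partition 2: pivot=-3 at index 0 -> [-3, 6, 2, 14, 20, 32, 37]
Partition 3: pivot=14 at index 3 -> [-3, 6, 2, 14, 20, 32, 37]
Partition 4: pivot=2 at index 1 -> [-3, 2, 6, 14, 20, 32, 37]
Partition 5: pivot=37 at index 6 -> [-3, 2, 6, 14, 20, 32, 37]


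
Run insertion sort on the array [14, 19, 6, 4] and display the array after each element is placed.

First element 14 is already 'sorted'
Insert 19: shifted 0 elements -> [14, 19, 6, 4]
Insert 6: shifted 2 elements -> [6, 14, 19, 4]
Insert 4: shifted 3 elements -> [4, 6, 14, 19]


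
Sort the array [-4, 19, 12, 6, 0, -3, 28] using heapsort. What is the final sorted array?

Build heap: [28, 19, 12, 6, 0, -3, -4]
Extract 28: [19, 6, 12, -4, 0, -3, 28]
Extract 19: [12, 6, -3, -4, 0, 19, 28]
Extract 12: [6, 0, -3, -4, 12, 19, 28]
Extract 6: [0, -4, -3, 6, 12, 19, 28]
Extract 0: [-3, -4, 0, 6, 12, 19, 28]
Extract -3: [-4, -3, 0, 6, 12, 19, 28]


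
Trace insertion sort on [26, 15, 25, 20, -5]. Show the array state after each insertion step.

First element 26 is already 'sorted'
Insert 15: shifted 1 elements -> [15, 26, 25, 20, -5]
Insert 25: shifted 1 elements -> [15, 25, 26, 20, -5]
Insert 20: shifted 2 elements -> [15, 20, 25, 26, -5]
Insert -5: shifted 4 elements -> [-5, 15, 20, 25, 26]


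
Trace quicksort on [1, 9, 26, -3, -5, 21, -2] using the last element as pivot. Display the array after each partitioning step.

Partition 1: pivot=-2 at index 2 -> [-3, -5, -2, 1, 9, 21, 26]
Partition 2: pivot=-5 at index 0 -> [-5, -3, -2, 1, 9, 21, 26]
Partition 3: pivot=26 at index 6 -> [-5, -3, -2, 1, 9, 21, 26]
Partition 4: pivot=21 at index 5 -> [-5, -3, -2, 1, 9, 21, 26]
Partition 5: pivot=9 at index 4 -> [-5, -3, -2, 1, 9, 21, 26]


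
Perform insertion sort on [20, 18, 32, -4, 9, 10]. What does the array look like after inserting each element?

First element 20 is already 'sorted'
Insert 18: shifted 1 elements -> [18, 20, 32, -4, 9, 10]
Insert 32: shifted 0 elements -> [18, 20, 32, -4, 9, 10]
Insert -4: shifted 3 elements -> [-4, 18, 20, 32, 9, 10]
Insert 9: shifted 3 elements -> [-4, 9, 18, 20, 32, 10]
Insert 10: shifted 3 elements -> [-4, 9, 10, 18, 20, 32]


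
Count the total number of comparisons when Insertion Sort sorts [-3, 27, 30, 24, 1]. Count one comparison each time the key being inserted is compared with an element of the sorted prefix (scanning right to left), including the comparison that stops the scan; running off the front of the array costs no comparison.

Insert 27: -3 <= 27 (stop) = 1 comparison(s) -> [-3, 27, 30, 24, 1]
Insert 30: 27 <= 30 (stop) = 1 comparison(s) -> [-3, 27, 30, 24, 1]
Insert 24: 30 > 24 (shift), 27 > 24 (shift), -3 <= 24 (stop) = 3 comparison(s) -> [-3, 24, 27, 30, 1]
Insert 1: 30 > 1 (shift), 27 > 1 (shift), 24 > 1 (shift), -3 <= 1 (stop) = 4 comparison(s) -> [-3, 1, 24, 27, 30]
Total comparisons: 1 + 1 + 3 + 4 = 9


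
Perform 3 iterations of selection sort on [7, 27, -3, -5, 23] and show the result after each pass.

Pass 1: Select minimum -5 at index 3, swap -> [-5, 27, -3, 7, 23]
Pass 2: Select minimum -3 at index 2, swap -> [-5, -3, 27, 7, 23]
Pass 3: Select minimum 7 at index 3, swap -> [-5, -3, 7, 27, 23]


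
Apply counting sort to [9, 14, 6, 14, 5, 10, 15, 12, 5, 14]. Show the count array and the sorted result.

Count array: [0, 0, 0, 0, 0, 2, 1, 0, 0, 1, 1, 0, 1, 0, 3, 1]
(count[i] = number of elements equal to i)
Cumulative count: [0, 0, 0, 0, 0, 2, 3, 3, 3, 4, 5, 5, 6, 6, 9, 10]
Sorted: [5, 5, 6, 9, 10, 12, 14, 14, 14, 15]


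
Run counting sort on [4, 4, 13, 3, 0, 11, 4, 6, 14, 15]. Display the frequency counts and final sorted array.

Count array: [1, 0, 0, 1, 3, 0, 1, 0, 0, 0, 0, 1, 0, 1, 1, 1]
(count[i] = number of elements equal to i)
Cumulative count: [1, 1, 1, 2, 5, 5, 6, 6, 6, 6, 6, 7, 7, 8, 9, 10]
Sorted: [0, 3, 4, 4, 4, 6, 11, 13, 14, 15]


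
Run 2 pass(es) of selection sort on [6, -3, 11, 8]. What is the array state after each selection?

Pass 1: Select minimum -3 at index 1, swap -> [-3, 6, 11, 8]
Pass 2: Select minimum 6 at index 1, swap -> [-3, 6, 11, 8]


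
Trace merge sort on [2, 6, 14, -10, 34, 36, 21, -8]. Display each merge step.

Divide and conquer:
  Merge [2] + [6] -> [2, 6]
  Merge [14] + [-10] -> [-10, 14]
  Merge [2, 6] + [-10, 14] -> [-10, 2, 6, 14]
  Merge [34] + [36] -> [34, 36]
  Merge [21] + [-8] -> [-8, 21]
  Merge [34, 36] + [-8, 21] -> [-8, 21, 34, 36]
  Merge [-10, 2, 6, 14] + [-8, 21, 34, 36] -> [-10, -8, 2, 6, 14, 21, 34, 36]


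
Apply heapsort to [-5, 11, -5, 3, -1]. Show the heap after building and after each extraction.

Build heap: [11, 3, -5, -5, -1]
Extract 11: [3, -1, -5, -5, 11]
Extract 3: [-1, -5, -5, 3, 11]
Extract -1: [-5, -5, -1, 3, 11]
Extract -5: [-5, -5, -1, 3, 11]


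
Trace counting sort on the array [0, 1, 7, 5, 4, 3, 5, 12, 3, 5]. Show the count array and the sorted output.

Count array: [1, 1, 0, 2, 1, 3, 0, 1, 0, 0, 0, 0, 1]
(count[i] = number of elements equal to i)
Cumulative count: [1, 2, 2, 4, 5, 8, 8, 9, 9, 9, 9, 9, 10]
Sorted: [0, 1, 3, 3, 4, 5, 5, 5, 7, 12]


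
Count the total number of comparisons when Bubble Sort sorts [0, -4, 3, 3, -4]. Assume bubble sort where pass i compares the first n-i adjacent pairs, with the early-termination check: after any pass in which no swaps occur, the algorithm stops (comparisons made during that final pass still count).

Pass 1: compare adjacent pairs (0,1)..(3,4) = 4 comparison(s), 2 swap(s) -> [-4, 0, 3, -4, 3]
Pass 2: compare adjacent pairs (0,1)..(2,3) = 3 comparison(s), 1 swap(s) -> [-4, 0, -4, 3, 3]
Pass 3: compare adjacent pairs (0,1)..(1,2) = 2 comparison(s), 1 swap(s) -> [-4, -4, 0, 3, 3]
Pass 4: compare adjacent pairs (0,1)..(0,1) = 1 comparison(s), 0 swap(s) -> [-4, -4, 0, 3, 3]
No swaps in this pass, so bubble sort stops here.
Total comparisons: 4 + 3 + 2 + 1 = 10


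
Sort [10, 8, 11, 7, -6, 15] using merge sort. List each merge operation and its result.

Divide and conquer:
  Merge [8] + [11] -> [8, 11]
  Merge [10] + [8, 11] -> [8, 10, 11]
  Merge [-6] + [15] -> [-6, 15]
  Merge [7] + [-6, 15] -> [-6, 7, 15]
  Merge [8, 10, 11] + [-6, 7, 15] -> [-6, 7, 8, 10, 11, 15]


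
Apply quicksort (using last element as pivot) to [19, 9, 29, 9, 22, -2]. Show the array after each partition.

Partition 1: pivot=-2 at index 0 -> [-2, 9, 29, 9, 22, 19]
Partition 2: pivot=19 at index 3 -> [-2, 9, 9, 19, 22, 29]
Partition 3: pivot=9 at index 2 -> [-2, 9, 9, 19, 22, 29]
Partition 4: pivot=29 at index 5 -> [-2, 9, 9, 19, 22, 29]


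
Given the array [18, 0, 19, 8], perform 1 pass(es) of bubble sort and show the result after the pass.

After pass 1: [0, 18, 8, 19] (2 swaps)
Total swaps: 2


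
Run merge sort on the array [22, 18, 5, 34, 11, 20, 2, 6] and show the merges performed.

Divide and conquer:
  Merge [22] + [18] -> [18, 22]
  Merge [5] + [34] -> [5, 34]
  Merge [18, 22] + [5, 34] -> [5, 18, 22, 34]
  Merge [11] + [20] -> [11, 20]
  Merge [2] + [6] -> [2, 6]
  Merge [11, 20] + [2, 6] -> [2, 6, 11, 20]
  Merge [5, 18, 22, 34] + [2, 6, 11, 20] -> [2, 5, 6, 11, 18, 20, 22, 34]


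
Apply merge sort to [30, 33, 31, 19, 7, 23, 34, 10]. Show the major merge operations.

Divide and conquer:
  Merge [30] + [33] -> [30, 33]
  Merge [31] + [19] -> [19, 31]
  Merge [30, 33] + [19, 31] -> [19, 30, 31, 33]
  Merge [7] + [23] -> [7, 23]
  Merge [34] + [10] -> [10, 34]
  Merge [7, 23] + [10, 34] -> [7, 10, 23, 34]
  Merge [19, 30, 31, 33] + [7, 10, 23, 34] -> [7, 10, 19, 23, 30, 31, 33, 34]


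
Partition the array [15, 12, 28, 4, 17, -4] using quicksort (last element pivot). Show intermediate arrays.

Partition 1: pivot=-4 at index 0 -> [-4, 12, 28, 4, 17, 15]
Partition 2: pivot=15 at index 3 -> [-4, 12, 4, 15, 17, 28]
Partition 3: pivot=4 at index 1 -> [-4, 4, 12, 15, 17, 28]
Partition 4: pivot=28 at index 5 -> [-4, 4, 12, 15, 17, 28]


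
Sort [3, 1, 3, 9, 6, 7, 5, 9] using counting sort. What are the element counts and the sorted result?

Count array: [0, 1, 0, 2, 0, 1, 1, 1, 0, 2]
(count[i] = number of elements equal to i)
Cumulative count: [0, 1, 1, 3, 3, 4, 5, 6, 6, 8]
Sorted: [1, 3, 3, 5, 6, 7, 9, 9]


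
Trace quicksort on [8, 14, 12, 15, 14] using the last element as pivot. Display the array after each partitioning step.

Partition 1: pivot=14 at index 3 -> [8, 14, 12, 14, 15]
Partition 2: pivot=12 at index 1 -> [8, 12, 14, 14, 15]


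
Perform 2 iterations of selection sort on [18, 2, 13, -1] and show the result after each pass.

Pass 1: Select minimum -1 at index 3, swap -> [-1, 2, 13, 18]
Pass 2: Select minimum 2 at index 1, swap -> [-1, 2, 13, 18]


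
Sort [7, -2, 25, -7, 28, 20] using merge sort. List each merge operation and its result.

Divide and conquer:
  Merge [-2] + [25] -> [-2, 25]
  Merge [7] + [-2, 25] -> [-2, 7, 25]
  Merge [28] + [20] -> [20, 28]
  Merge [-7] + [20, 28] -> [-7, 20, 28]
  Merge [-2, 7, 25] + [-7, 20, 28] -> [-7, -2, 7, 20, 25, 28]


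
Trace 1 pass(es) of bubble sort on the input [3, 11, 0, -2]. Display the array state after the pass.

After pass 1: [3, 0, -2, 11] (2 swaps)
Total swaps: 2


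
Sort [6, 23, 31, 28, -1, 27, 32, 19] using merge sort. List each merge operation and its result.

Divide and conquer:
  Merge [6] + [23] -> [6, 23]
  Merge [31] + [28] -> [28, 31]
  Merge [6, 23] + [28, 31] -> [6, 23, 28, 31]
  Merge [-1] + [27] -> [-1, 27]
  Merge [32] + [19] -> [19, 32]
  Merge [-1, 27] + [19, 32] -> [-1, 19, 27, 32]
  Merge [6, 23, 28, 31] + [-1, 19, 27, 32] -> [-1, 6, 19, 23, 27, 28, 31, 32]


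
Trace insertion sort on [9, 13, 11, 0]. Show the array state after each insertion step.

First element 9 is already 'sorted'
Insert 13: shifted 0 elements -> [9, 13, 11, 0]
Insert 11: shifted 1 elements -> [9, 11, 13, 0]
Insert 0: shifted 3 elements -> [0, 9, 11, 13]


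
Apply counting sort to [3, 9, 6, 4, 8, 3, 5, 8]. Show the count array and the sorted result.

Count array: [0, 0, 0, 2, 1, 1, 1, 0, 2, 1]
(count[i] = number of elements equal to i)
Cumulative count: [0, 0, 0, 2, 3, 4, 5, 5, 7, 8]
Sorted: [3, 3, 4, 5, 6, 8, 8, 9]


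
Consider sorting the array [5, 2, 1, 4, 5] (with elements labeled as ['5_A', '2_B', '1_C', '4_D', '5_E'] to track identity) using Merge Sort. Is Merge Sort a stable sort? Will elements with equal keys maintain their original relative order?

Trace Merge Sort on the labeled array (the key is the number; the letter only tracks identity):
  Merge [5_A] + [2_B] -> [2_B, 5_A]
  Merge [4_D] + [5_E] -> [4_D, 5_E]
  Merge [1_C] + [4_D, 5_E] -> [1_C, 4_D, 5_E]
  Merge [2_B, 5_A] + [1_C, 4_D, 5_E] -> [1_C, 2_B, 4_D, 5_A, 5_E]
Final order: [1_C, 2_B, 4_D, 5_A, 5_E]
Equal keys:
  value 5: originally 5_A, 5_E; after sorting 5_A, 5_E -> order preserved
All equal keys kept their original relative order. Merge Sort is stable: when the heads of the two halves are equal the merge takes from the left half first.
Answer: Stable


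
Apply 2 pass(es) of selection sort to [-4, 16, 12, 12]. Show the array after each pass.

Pass 1: Select minimum -4 at index 0, swap -> [-4, 16, 12, 12]
Pass 2: Select minimum 12 at index 2, swap -> [-4, 12, 16, 12]


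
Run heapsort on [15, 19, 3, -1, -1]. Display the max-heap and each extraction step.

Build heap: [19, 15, 3, -1, -1]
Extract 19: [15, -1, 3, -1, 19]
Extract 15: [3, -1, -1, 15, 19]
Extract 3: [-1, -1, 3, 15, 19]
Extract -1: [-1, -1, 3, 15, 19]


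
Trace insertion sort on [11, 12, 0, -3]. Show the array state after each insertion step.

First element 11 is already 'sorted'
Insert 12: shifted 0 elements -> [11, 12, 0, -3]
Insert 0: shifted 2 elements -> [0, 11, 12, -3]
Insert -3: shifted 3 elements -> [-3, 0, 11, 12]


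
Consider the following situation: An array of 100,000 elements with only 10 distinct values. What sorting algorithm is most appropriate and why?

Best choice: 3-way quicksort or Counting sort
Reason: 3-way (Dutch national flag) partitioning groups every copy of the pivot together, so with only d=10 distinct keys quicksort finishes in O(n log d) expected time, which is effectively linear; counting sort runs in O(n + k) where k is the size of the key range (not the number of distinct values), so it is linear when the 10 values are integers drawn from a small known range


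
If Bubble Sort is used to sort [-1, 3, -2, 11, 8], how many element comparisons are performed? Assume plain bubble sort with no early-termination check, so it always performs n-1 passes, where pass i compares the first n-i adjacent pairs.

Pass 1: compare adjacent pairs (0,1)..(3,4) = 4 comparison(s), 2 swap(s) -> [-1, -2, 3, 8, 11]
Pass 2: compare adjacent pairs (0,1)..(2,3) = 3 comparison(s), 1 swap(s) -> [-2, -1, 3, 8, 11]
Pass 3: compare adjacent pairs (0,1)..(1,2) = 2 comparison(s), 0 swap(s) -> [-2, -1, 3, 8, 11]
Pass 4: compare adjacent pairs (0,1)..(0,1) = 1 comparison(s), 0 swap(s) -> [-2, -1, 3, 8, 11]
Total comparisons: 4 + 3 + 2 + 1 = 10


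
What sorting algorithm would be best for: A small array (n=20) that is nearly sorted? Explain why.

Best choice: Insertion sort
Reason: Insertion sort is O(n) for nearly sorted arrays and has low overhead


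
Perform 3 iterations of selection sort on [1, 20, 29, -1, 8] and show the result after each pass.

Pass 1: Select minimum -1 at index 3, swap -> [-1, 20, 29, 1, 8]
Pass 2: Select minimum 1 at index 3, swap -> [-1, 1, 29, 20, 8]
Pass 3: Select minimum 8 at index 4, swap -> [-1, 1, 8, 20, 29]


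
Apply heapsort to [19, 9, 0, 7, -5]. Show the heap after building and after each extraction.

Build heap: [19, 9, 0, 7, -5]
Extract 19: [9, 7, 0, -5, 19]
Extract 9: [7, -5, 0, 9, 19]
Extract 7: [0, -5, 7, 9, 19]
Extract 0: [-5, 0, 7, 9, 19]


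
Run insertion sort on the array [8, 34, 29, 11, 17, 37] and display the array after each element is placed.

First element 8 is already 'sorted'
Insert 34: shifted 0 elements -> [8, 34, 29, 11, 17, 37]
Insert 29: shifted 1 elements -> [8, 29, 34, 11, 17, 37]
Insert 11: shifted 2 elements -> [8, 11, 29, 34, 17, 37]
Insert 17: shifted 2 elements -> [8, 11, 17, 29, 34, 37]
Insert 37: shifted 0 elements -> [8, 11, 17, 29, 34, 37]


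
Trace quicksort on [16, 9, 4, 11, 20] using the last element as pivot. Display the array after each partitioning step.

Partition 1: pivot=20 at index 4 -> [16, 9, 4, 11, 20]
Partition 2: pivot=11 at index 2 -> [9, 4, 11, 16, 20]
Partition 3: pivot=4 at index 0 -> [4, 9, 11, 16, 20]


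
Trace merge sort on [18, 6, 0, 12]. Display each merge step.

Divide and conquer:
  Merge [18] + [6] -> [6, 18]
  Merge [0] + [12] -> [0, 12]
  Merge [6, 18] + [0, 12] -> [0, 6, 12, 18]


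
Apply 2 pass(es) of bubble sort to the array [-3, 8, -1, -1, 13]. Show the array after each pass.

After pass 1: [-3, -1, -1, 8, 13] (2 swaps)
After pass 2: [-3, -1, -1, 8, 13] (0 swaps)
Total swaps: 2


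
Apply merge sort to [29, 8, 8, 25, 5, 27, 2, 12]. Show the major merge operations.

Divide and conquer:
  Merge [29] + [8] -> [8, 29]
  Merge [8] + [25] -> [8, 25]
  Merge [8, 29] + [8, 25] -> [8, 8, 25, 29]
  Merge [5] + [27] -> [5, 27]
  Merge [2] + [12] -> [2, 12]
  Merge [5, 27] + [2, 12] -> [2, 5, 12, 27]
  Merge [8, 8, 25, 29] + [2, 5, 12, 27] -> [2, 5, 8, 8, 12, 25, 27, 29]


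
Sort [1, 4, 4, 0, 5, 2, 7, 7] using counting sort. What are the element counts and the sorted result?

Count array: [1, 1, 1, 0, 2, 1, 0, 2]
(count[i] = number of elements equal to i)
Cumulative count: [1, 2, 3, 3, 5, 6, 6, 8]
Sorted: [0, 1, 2, 4, 4, 5, 7, 7]


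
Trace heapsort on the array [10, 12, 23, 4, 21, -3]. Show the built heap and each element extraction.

Build heap: [23, 21, 10, 4, 12, -3]
Extract 23: [21, 12, 10, 4, -3, 23]
Extract 21: [12, 4, 10, -3, 21, 23]
Extract 12: [10, 4, -3, 12, 21, 23]
Extract 10: [4, -3, 10, 12, 21, 23]
Extract 4: [-3, 4, 10, 12, 21, 23]
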